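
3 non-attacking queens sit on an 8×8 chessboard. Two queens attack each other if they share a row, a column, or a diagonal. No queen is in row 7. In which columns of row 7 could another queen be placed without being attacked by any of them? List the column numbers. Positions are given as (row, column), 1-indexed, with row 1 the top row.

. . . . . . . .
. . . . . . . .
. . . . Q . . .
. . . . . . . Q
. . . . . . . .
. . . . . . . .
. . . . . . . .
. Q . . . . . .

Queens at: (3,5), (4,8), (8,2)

columns 4, 6, 7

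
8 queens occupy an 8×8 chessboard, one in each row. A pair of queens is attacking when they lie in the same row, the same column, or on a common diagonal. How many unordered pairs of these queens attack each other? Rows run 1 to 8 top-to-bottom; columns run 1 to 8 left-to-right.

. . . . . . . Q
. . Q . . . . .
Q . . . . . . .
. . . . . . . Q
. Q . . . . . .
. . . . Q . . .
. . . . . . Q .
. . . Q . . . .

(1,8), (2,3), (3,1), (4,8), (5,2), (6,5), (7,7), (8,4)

Same column: (1,8)–(4,8) (column 8).
Same diagonal: (4,8)–(8,4) (|4−8| = |8−4| = 4).
Total attacking pairs: 2.

2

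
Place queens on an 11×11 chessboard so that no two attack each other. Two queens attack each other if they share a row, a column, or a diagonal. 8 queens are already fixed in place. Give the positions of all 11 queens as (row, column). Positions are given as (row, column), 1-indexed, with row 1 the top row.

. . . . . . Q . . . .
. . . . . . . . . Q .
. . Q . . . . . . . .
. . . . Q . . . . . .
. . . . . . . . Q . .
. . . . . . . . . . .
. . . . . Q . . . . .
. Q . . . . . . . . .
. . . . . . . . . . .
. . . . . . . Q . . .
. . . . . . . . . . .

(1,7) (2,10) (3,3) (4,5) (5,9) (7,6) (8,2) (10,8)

(1,7) (2,10) (3,3) (4,5) (5,9) (6,1) (7,6) (8,2) (9,11) (10,8) (11,4)

Row 6: attacked by (1,7)→{2,7}; (2,10)→{6,10}; (3,3)→{3,6}; (4,5)→{3,5,7}; (5,9)→{8,9,10}; (7,6)→{5,6,7}; (8,2)→{2,4}; (10,8)→{4,8}. Safe: 1, 11. Place at column 1.
Row 9: attacked by (1,7)→{7}; (2,10)→{3,10}; (3,3)→{3,9}; (4,5)→{5,10}; (5,9)→{5,9}; (6,1)→{1,4}; (7,6)→{4,6,8}; (8,2)→{1,2,3}; (10,8)→{7,8,9}. Safe: 11. Place at column 11.
Row 11: attacked by (1,7)→{7}; (2,10)→{1,10}; (3,3)→{3,11}; (4,5)→{5}; (5,9)→{3,9}; (6,1)→{1,6}; (7,6)→{2,6,10}; (8,2)→{2,5}; (9,11)→{9,11}; (10,8)→{7,8,9}. Safe: 4. Place at column 4.
Columns [7, 10, 3, 5, 9, 1, 6, 2, 11, 8, 4], r−c [-6, -8, 0, -1, -4, 5, 1, 6, -2, 2, 7], r+c [8, 12, 6, 9, 14, 7, 13, 10, 20, 18, 15] are all distinct, so no two queens attack.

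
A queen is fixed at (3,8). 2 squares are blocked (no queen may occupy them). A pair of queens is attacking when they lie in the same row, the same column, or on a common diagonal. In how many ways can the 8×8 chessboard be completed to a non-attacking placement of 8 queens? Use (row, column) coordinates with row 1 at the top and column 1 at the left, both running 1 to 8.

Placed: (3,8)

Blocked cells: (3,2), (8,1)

Branch on row 1: col 1 → 2; col 2 → 1; col 3 → 4; col 4 → 4; col 5 → 4; col 7 → 1.
Sum: 2 + 1 + 4 + 4 + 4 + 1 = 16.

16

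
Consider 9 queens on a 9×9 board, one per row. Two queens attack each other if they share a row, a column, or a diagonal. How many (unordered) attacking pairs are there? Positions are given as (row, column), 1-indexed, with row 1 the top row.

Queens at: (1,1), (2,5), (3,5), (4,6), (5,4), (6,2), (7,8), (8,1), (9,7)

5

Same column: (1,1)–(8,1) (column 1); (2,5)–(3,5) (column 5).
Same diagonal: (3,5)–(4,6) (|3−4| = |5−6| = 1); (3,5)–(6,2) (|3−6| = |5−2| = 3); (5,4)–(8,1) (|5−8| = |4−1| = 3).
Total attacking pairs: 5.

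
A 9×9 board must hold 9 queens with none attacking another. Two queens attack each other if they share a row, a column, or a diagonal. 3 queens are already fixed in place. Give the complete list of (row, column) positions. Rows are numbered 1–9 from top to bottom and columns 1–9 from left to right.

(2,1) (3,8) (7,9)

(1,5) (2,1) (3,8) (4,4) (5,2) (6,7) (7,9) (8,6) (9,3)

Row 1: attacked by (2,1)→{1,2}; (3,8)→{6,8}; (7,9)→{3,9}. Safe: 4, 5, 7. Place at column 5.
Row 4: attacked by (1,5)→{2,5,8}; (2,1)→{1,3}; (3,8)→{7,8,9}; (7,9)→{6,9}. Safe: 4. Place at column 4.
Row 5: attacked by (1,5)→{1,5,9}; (2,1)→{1,4}; (3,8)→{6,8}; (4,4)→{3,4,5}; (7,9)→{7,9}. Safe: 2. Place at column 2.
Row 6: attacked by (1,5)→{5}; (2,1)→{1,5}; (3,8)→{5,8}; (4,4)→{2,4,6}; (5,2)→{1,2,3}; (7,9)→{8,9}. Safe: 7. Place at column 7.
Row 8: attacked by (1,5)→{5}; (2,1)→{1,7}; (3,8)→{3,8}; (4,4)→{4,8}; (5,2)→{2,5}; (6,7)→{5,7,9}; (7,9)→{8,9}. Safe: 6. Place at column 6.
Row 9: attacked by (1,5)→{5}; (2,1)→{1,8}; (3,8)→{2,8}; (4,4)→{4,9}; (5,2)→{2,6}; (6,7)→{4,7}; (7,9)→{7,9}; (8,6)→{5,6,7}. Safe: 3. Place at column 3.
Columns [5, 1, 8, 4, 2, 7, 9, 6, 3], r−c [-4, 1, -5, 0, 3, -1, -2, 2, 6], r+c [6, 3, 11, 8, 7, 13, 16, 14, 12] are all distinct, so no two queens attack.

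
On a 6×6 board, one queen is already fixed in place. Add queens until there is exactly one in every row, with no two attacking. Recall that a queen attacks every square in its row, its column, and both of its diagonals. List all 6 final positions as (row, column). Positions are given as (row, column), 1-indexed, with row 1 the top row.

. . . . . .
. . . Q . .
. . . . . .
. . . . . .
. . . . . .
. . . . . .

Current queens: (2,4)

Row 1: attacked by (2,4)→{3,4,5}. Safe: 1, 2, 6. Place at column 2.
Row 3: attacked by (1,2)→{2,4}; (2,4)→{3,4,5}. Safe: 1, 6. Place at column 6.
Row 4: attacked by (1,2)→{2,5}; (2,4)→{2,4,6}; (3,6)→{5,6}. Safe: 1, 3. Place at column 1.
Row 5: attacked by (1,2)→{2,6}; (2,4)→{1,4}; (3,6)→{4,6}; (4,1)→{1,2}. Safe: 3, 5. Place at column 3.
Row 6: attacked by (1,2)→{2}; (2,4)→{4}; (3,6)→{3,6}; (4,1)→{1,3}; (5,3)→{2,3,4}. Safe: 5. Place at column 5.
Columns [2, 4, 6, 1, 3, 5], r−c [-1, -2, -3, 3, 2, 1], r+c [3, 6, 9, 5, 8, 11] are all distinct, so no two queens attack.

(1,2) (2,4) (3,6) (4,1) (5,3) (6,5)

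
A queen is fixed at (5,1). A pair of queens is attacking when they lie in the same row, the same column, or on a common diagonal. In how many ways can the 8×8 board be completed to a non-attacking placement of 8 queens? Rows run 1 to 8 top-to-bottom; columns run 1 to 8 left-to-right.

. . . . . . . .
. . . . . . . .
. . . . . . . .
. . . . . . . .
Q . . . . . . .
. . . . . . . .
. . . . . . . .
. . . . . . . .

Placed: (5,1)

18

Branch on row 1: col 2 → 3; col 3 → 4; col 4 → 5; col 6 → 4; col 7 → 1; col 8 → 1.
Sum: 3 + 4 + 5 + 4 + 1 + 1 = 18.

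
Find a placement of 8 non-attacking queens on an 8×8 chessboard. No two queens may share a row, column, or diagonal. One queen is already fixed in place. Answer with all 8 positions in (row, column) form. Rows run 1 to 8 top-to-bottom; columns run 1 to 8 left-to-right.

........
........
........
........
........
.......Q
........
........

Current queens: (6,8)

(1,5) (2,7) (3,4) (4,1) (5,3) (6,8) (7,6) (8,2)

Row 1: attacked by (6,8)→{3,8}. Safe: 1, 2, 4, 5, 6, 7. Place at column 5.
Row 2: attacked by (1,5)→{4,5,6}; (6,8)→{4,8}. Safe: 1, 2, 3, 7. Place at column 7.
Row 3: attacked by (1,5)→{3,5,7}; (2,7)→{6,7,8}; (6,8)→{5,8}. Safe: 1, 2, 4. Place at column 4.
Row 4: attacked by (1,5)→{2,5,8}; (2,7)→{5,7}; (3,4)→{3,4,5}; (6,8)→{6,8}. Safe: 1. Place at column 1.
Row 5: attacked by (1,5)→{1,5}; (2,7)→{4,7}; (3,4)→{2,4,6}; (4,1)→{1,2}; (6,8)→{7,8}. Safe: 3. Place at column 3.
Row 7: attacked by (1,5)→{5}; (2,7)→{2,7}; (3,4)→{4,8}; (4,1)→{1,4}; (5,3)→{1,3,5}; (6,8)→{7,8}. Safe: 6. Place at column 6.
Row 8: attacked by (1,5)→{5}; (2,7)→{1,7}; (3,4)→{4}; (4,1)→{1,5}; (5,3)→{3,6}; (6,8)→{6,8}; (7,6)→{5,6,7}. Safe: 2. Place at column 2.
Columns [5, 7, 4, 1, 3, 8, 6, 2], r−c [-4, -5, -1, 3, 2, -2, 1, 6], r+c [6, 9, 7, 5, 8, 14, 13, 10] are all distinct, so no two queens attack.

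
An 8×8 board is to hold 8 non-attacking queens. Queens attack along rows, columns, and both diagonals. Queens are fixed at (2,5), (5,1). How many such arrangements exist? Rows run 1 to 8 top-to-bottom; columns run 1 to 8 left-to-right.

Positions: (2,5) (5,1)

3

Branch on row 1: col 2 → 1; col 3 → 2; col 7 → 0; col 8 → 0.
Sum: 1 + 2 + 0 + 0 = 3.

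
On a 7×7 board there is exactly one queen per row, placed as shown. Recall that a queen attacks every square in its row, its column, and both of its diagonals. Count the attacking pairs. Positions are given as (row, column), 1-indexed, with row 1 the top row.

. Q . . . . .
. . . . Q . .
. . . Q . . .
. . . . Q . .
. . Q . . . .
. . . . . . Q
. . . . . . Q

9

Same column: (2,5)–(4,5) (column 5); (6,7)–(7,7) (column 7).
Same diagonal: (1,2)–(3,4) (|1−3| = |2−4| = 2); (1,2)–(4,5) (|1−4| = |2−5| = 3); (1,2)–(6,7) (|1−6| = |2−7| = 5); (2,5)–(3,4) (|2−3| = |5−4| = 1); (3,4)–(4,5) (|3−4| = |4−5| = 1); (3,4)–(6,7) (|3−6| = |4−7| = 3); (4,5)–(6,7) (|4−6| = |5−7| = 2).
Total attacking pairs: 9.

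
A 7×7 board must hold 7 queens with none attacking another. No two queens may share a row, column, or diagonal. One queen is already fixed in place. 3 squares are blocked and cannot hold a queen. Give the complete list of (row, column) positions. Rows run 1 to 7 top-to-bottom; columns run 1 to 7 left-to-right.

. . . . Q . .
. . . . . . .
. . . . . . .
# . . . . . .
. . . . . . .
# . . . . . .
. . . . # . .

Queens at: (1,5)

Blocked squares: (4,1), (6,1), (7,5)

(1,5) (2,2) (3,6) (4,3) (5,7) (6,4) (7,1)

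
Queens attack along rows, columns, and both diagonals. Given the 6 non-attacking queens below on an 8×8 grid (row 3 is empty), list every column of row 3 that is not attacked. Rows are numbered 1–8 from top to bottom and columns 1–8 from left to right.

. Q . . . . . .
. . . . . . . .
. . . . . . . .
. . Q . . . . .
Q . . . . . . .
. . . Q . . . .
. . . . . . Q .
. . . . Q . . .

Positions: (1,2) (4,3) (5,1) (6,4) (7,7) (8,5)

(1,2) attacks row 3 at column 2 and diagonals 4.
(4,3) attacks row 3 at column 3 and diagonals 2, 4.
(5,1) attacks row 3 at column 1 and diagonals 3.
(6,4) attacks row 3 at column 4 and diagonals 1, 7.
(7,7) attacks row 3 at column 7 and diagonals 3.
(8,5) attacks row 3 at column 5.
Attacked columns: {1, 2, 3, 4, 5, 7}. Safe: {6, 8}.

columns 6, 8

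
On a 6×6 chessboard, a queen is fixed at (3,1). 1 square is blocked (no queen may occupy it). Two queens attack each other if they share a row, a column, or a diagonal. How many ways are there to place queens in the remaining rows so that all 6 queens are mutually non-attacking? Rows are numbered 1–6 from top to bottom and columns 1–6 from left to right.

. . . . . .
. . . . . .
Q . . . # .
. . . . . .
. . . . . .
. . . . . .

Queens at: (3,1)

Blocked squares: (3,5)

1

Branch on row 1: col 2 → 0; col 4 → 0; col 5 → 1; col 6 → 0.
Sum: 0 + 0 + 1 + 0 = 1.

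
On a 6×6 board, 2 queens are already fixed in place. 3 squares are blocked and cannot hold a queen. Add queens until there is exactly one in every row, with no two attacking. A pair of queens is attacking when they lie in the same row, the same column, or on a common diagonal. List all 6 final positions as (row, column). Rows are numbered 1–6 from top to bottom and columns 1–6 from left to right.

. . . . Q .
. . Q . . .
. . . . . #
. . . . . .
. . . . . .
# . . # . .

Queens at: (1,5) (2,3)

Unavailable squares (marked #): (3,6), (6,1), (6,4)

Row 3: attacked by (1,5)→{3,5}; (2,3)→{2,3,4}. Blocked: 6. Safe: 1. Place at column 1.
Row 4: attacked by (1,5)→{2,5}; (2,3)→{1,3,5}; (3,1)→{1,2}. Safe: 4, 6. Place at column 6.
Row 5: attacked by (1,5)→{1,5}; (2,3)→{3,6}; (3,1)→{1,3}; (4,6)→{5,6}. Safe: 2, 4. Place at column 4.
Row 6: attacked by (1,5)→{5}; (2,3)→{3}; (3,1)→{1,4}; (4,6)→{4,6}; (5,4)→{3,4,5}. Blocked: 1,4. Safe: 2. Place at column 2.
Columns [5, 3, 1, 6, 4, 2], r−c [-4, -1, 2, -2, 1, 4], r+c [6, 5, 4, 10, 9, 8] are all distinct, so no two queens attack.

(1,5) (2,3) (3,1) (4,6) (5,4) (6,2)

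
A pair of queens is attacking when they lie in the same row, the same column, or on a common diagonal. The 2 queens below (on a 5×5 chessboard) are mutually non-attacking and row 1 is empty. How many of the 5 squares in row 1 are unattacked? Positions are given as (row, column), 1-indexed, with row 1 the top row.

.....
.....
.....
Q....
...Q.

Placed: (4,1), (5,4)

(4,1) attacks row 1 at column 1 and diagonals 4.
(5,4) attacks row 1 at column 4.
Attacked columns: {1, 4}. Safe: {2, 3, 5}.

3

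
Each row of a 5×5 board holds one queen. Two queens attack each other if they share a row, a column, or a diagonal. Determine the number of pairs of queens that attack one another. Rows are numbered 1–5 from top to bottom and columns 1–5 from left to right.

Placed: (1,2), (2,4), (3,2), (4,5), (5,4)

Same column: (1,2)–(3,2) (column 2); (2,4)–(5,4) (column 4).
Same diagonal: (1,2)–(4,5) (|1−4| = |2−5| = 3); (3,2)–(5,4) (|3−5| = |2−4| = 2); (4,5)–(5,4) (|4−5| = |5−4| = 1).
Total attacking pairs: 5.

5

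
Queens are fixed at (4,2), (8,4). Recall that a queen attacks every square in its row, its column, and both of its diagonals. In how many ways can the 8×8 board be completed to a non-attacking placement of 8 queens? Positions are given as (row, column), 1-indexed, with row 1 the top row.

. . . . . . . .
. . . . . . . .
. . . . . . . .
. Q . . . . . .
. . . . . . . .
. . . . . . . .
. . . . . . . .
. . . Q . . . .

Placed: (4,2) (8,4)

3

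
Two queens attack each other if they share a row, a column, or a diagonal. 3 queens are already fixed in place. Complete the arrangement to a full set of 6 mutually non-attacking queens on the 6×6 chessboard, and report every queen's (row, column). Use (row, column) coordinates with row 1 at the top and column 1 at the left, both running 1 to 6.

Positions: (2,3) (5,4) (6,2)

(1,5) (2,3) (3,1) (4,6) (5,4) (6,2)

Row 1: attacked by (2,3)→{2,3,4}; (5,4)→{4}; (6,2)→{2}. Safe: 1, 5, 6. Place at column 5.
Row 3: attacked by (1,5)→{3,5}; (2,3)→{2,3,4}; (5,4)→{2,4,6}; (6,2)→{2,5}. Safe: 1. Place at column 1.
Row 4: attacked by (1,5)→{2,5}; (2,3)→{1,3,5}; (3,1)→{1,2}; (5,4)→{3,4,5}; (6,2)→{2,4}. Safe: 6. Place at column 6.
Columns [5, 3, 1, 6, 4, 2], r−c [-4, -1, 2, -2, 1, 4], r+c [6, 5, 4, 10, 9, 8] are all distinct, so no two queens attack.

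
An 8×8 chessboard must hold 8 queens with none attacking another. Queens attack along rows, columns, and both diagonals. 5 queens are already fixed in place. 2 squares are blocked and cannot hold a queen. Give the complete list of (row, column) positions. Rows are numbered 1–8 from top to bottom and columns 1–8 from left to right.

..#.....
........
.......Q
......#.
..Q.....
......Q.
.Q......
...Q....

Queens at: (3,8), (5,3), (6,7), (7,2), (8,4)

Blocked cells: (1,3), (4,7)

(1,1) (2,5) (3,8) (4,6) (5,3) (6,7) (7,2) (8,4)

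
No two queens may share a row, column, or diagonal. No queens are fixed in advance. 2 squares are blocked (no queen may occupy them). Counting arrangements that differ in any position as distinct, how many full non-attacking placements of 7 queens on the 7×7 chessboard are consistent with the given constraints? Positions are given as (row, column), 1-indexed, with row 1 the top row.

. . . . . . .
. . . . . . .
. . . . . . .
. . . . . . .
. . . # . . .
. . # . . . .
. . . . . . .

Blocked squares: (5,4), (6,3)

30

Branch on row 1: col 1 → 4; col 2 → 3; col 3 → 5; col 4 → 5; col 5 → 5; col 6 → 5; col 7 → 3.
Sum: 4 + 3 + 5 + 5 + 5 + 5 + 3 = 30.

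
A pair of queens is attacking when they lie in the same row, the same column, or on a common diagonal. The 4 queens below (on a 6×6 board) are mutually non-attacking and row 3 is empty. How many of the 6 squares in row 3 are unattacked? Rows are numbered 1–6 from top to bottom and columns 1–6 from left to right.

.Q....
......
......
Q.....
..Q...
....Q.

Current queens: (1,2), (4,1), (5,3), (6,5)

(1,2) attacks row 3 at column 2 and diagonals 4.
(4,1) attacks row 3 at column 1 and diagonals 2.
(5,3) attacks row 3 at column 3 and diagonals 1, 5.
(6,5) attacks row 3 at column 5 and diagonals 2.
Attacked columns: {1, 2, 3, 4, 5}. Safe: {6}.

1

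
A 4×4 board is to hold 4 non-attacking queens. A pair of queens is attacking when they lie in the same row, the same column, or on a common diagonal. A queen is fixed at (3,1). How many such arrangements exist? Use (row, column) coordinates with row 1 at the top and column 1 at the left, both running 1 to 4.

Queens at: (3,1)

1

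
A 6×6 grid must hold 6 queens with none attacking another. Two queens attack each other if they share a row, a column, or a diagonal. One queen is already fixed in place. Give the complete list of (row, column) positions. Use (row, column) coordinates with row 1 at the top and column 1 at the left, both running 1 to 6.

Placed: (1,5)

Row 2: attacked by (1,5)→{4,5,6}. Safe: 1, 2, 3. Place at column 3.
Row 3: attacked by (1,5)→{3,5}; (2,3)→{2,3,4}. Safe: 1, 6. Place at column 1.
Row 4: attacked by (1,5)→{2,5}; (2,3)→{1,3,5}; (3,1)→{1,2}. Safe: 4, 6. Place at column 6.
Row 5: attacked by (1,5)→{1,5}; (2,3)→{3,6}; (3,1)→{1,3}; (4,6)→{5,6}. Safe: 2, 4. Place at column 4.
Row 6: attacked by (1,5)→{5}; (2,3)→{3}; (3,1)→{1,4}; (4,6)→{4,6}; (5,4)→{3,4,5}. Safe: 2. Place at column 2.
Columns [5, 3, 1, 6, 4, 2], r−c [-4, -1, 2, -2, 1, 4], r+c [6, 5, 4, 10, 9, 8] are all distinct, so no two queens attack.

(1,5) (2,3) (3,1) (4,6) (5,4) (6,2)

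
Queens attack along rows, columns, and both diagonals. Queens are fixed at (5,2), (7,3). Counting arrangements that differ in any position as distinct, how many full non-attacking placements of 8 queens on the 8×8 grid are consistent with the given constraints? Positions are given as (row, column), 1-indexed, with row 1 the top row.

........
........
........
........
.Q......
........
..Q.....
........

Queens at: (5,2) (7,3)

Branch on row 1: col 1 → 0; col 4 → 2; col 5 → 1; col 7 → 0; col 8 → 0.
Sum: 0 + 2 + 1 + 0 + 0 = 3.

3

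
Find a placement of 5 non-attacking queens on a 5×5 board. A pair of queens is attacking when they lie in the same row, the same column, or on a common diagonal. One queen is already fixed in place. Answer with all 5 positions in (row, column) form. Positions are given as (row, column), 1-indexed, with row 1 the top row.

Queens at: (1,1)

(1,1) (2,3) (3,5) (4,2) (5,4)

Row 2: attacked by (1,1)→{1,2}. Safe: 3, 4, 5. Place at column 3.
Row 3: attacked by (1,1)→{1,3}; (2,3)→{2,3,4}. Safe: 5. Place at column 5.
Row 4: attacked by (1,1)→{1,4}; (2,3)→{1,3,5}; (3,5)→{4,5}. Safe: 2. Place at column 2.
Row 5: attacked by (1,1)→{1,5}; (2,3)→{3}; (3,5)→{3,5}; (4,2)→{1,2,3}. Safe: 4. Place at column 4.
Columns [1, 3, 5, 2, 4], r−c [0, -1, -2, 2, 1], r+c [2, 5, 8, 6, 9] are all distinct, so no two queens attack.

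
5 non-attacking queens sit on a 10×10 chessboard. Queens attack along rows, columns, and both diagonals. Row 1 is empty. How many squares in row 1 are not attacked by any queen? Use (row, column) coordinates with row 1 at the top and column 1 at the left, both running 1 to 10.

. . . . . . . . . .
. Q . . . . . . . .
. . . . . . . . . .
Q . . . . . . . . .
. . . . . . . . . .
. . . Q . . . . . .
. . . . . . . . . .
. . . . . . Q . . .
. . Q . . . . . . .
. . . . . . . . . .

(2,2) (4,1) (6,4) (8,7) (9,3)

4

(2,2) attacks row 1 at column 2 and diagonals 1, 3.
(4,1) attacks row 1 at column 1 and diagonals 4.
(6,4) attacks row 1 at column 4 and diagonals 9.
(8,7) attacks row 1 at column 7.
(9,3) attacks row 1 at column 3.
Attacked columns: {1, 2, 3, 4, 7, 9}. Safe: {5, 6, 8, 10}.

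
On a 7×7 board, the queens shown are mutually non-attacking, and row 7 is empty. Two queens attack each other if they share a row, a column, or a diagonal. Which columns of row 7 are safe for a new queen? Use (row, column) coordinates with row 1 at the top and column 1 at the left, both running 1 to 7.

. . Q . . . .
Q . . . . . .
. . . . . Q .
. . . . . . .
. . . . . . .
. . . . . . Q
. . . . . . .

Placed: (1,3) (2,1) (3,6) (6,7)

columns 4, 5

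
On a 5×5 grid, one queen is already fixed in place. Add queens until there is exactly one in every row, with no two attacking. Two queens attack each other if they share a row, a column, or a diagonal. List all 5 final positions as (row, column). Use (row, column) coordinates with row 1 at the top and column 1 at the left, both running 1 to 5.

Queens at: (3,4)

Row 1: attacked by (3,4)→{2,4}. Safe: 1, 3, 5. Place at column 5.
Row 2: attacked by (1,5)→{4,5}; (3,4)→{3,4,5}. Safe: 1, 2. Place at column 2.
Row 4: attacked by (1,5)→{2,5}; (2,2)→{2,4}; (3,4)→{3,4,5}. Safe: 1. Place at column 1.
Row 5: attacked by (1,5)→{1,5}; (2,2)→{2,5}; (3,4)→{2,4}; (4,1)→{1,2}. Safe: 3. Place at column 3.
Columns [5, 2, 4, 1, 3], r−c [-4, 0, -1, 3, 2], r+c [6, 4, 7, 5, 8] are all distinct, so no two queens attack.

(1,5) (2,2) (3,4) (4,1) (5,3)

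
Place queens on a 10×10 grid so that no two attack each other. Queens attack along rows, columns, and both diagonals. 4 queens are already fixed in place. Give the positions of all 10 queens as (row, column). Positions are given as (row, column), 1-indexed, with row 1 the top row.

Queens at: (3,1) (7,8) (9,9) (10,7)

(1,5) (2,10) (3,1) (4,6) (5,4) (6,2) (7,8) (8,3) (9,9) (10,7)

Row 1: attacked by (3,1)→{1,3}; (7,8)→{2,8}; (9,9)→{1,9}; (10,7)→{7}. Safe: 4, 5, 6, 10. Place at column 5.
Row 2: attacked by (1,5)→{4,5,6}; (3,1)→{1,2}; (7,8)→{3,8}; (9,9)→{2,9}; (10,7)→{7}. Safe: 10. Place at column 10.
Row 4: attacked by (1,5)→{2,5,8}; (2,10)→{8,10}; (3,1)→{1,2}; (7,8)→{5,8}; (9,9)→{4,9}; (10,7)→{1,7}. Safe: 3, 6. Place at column 6.
Row 5: attacked by (1,5)→{1,5,9}; (2,10)→{7,10}; (3,1)→{1,3}; (4,6)→{5,6,7}; (7,8)→{6,8,10}; (9,9)→{5,9}; (10,7)→{2,7}. Safe: 4. Place at column 4.
Row 6: attacked by (1,5)→{5,10}; (2,10)→{6,10}; (3,1)→{1,4}; (4,6)→{4,6,8}; (5,4)→{3,4,5}; (7,8)→{7,8,9}; (9,9)→{6,9}; (10,7)→{3,7}. Safe: 2. Place at column 2.
Row 8: attacked by (1,5)→{5}; (2,10)→{4,10}; (3,1)→{1,6}; (4,6)→{2,6,10}; (5,4)→{1,4,7}; (6,2)→{2,4}; (7,8)→{7,8,9}; (9,9)→{8,9,10}; (10,7)→{5,7,9}. Safe: 3. Place at column 3.
Columns [5, 10, 1, 6, 4, 2, 8, 3, 9, 7], r−c [-4, -8, 2, -2, 1, 4, -1, 5, 0, 3], r+c [6, 12, 4, 10, 9, 8, 15, 11, 18, 17] are all distinct, so no two queens attack.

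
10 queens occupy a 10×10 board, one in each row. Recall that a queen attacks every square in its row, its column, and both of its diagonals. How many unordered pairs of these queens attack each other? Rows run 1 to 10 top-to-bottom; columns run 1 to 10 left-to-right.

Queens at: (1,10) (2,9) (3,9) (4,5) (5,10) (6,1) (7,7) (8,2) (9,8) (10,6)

Same column: (1,10)–(5,10) (column 10); (2,9)–(3,9) (column 9).
Same diagonal: (1,10)–(2,9) (|1−2| = |10−9| = 1).
Total attacking pairs: 3.

3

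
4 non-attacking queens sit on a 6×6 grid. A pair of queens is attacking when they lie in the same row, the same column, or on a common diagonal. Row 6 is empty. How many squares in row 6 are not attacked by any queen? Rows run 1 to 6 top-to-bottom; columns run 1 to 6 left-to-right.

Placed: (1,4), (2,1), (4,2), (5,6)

1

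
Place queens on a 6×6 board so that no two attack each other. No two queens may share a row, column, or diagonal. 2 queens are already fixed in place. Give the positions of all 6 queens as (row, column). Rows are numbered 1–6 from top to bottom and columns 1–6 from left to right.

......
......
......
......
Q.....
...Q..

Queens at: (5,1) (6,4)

(1,3) (2,6) (3,2) (4,5) (5,1) (6,4)

Row 1: attacked by (5,1)→{1,5}; (6,4)→{4}. Safe: 2, 3, 6. Place at column 3.
Row 2: attacked by (1,3)→{2,3,4}; (5,1)→{1,4}; (6,4)→{4}. Safe: 5, 6. Place at column 6.
Row 3: attacked by (1,3)→{1,3,5}; (2,6)→{5,6}; (5,1)→{1,3}; (6,4)→{1,4}. Safe: 2. Place at column 2.
Row 4: attacked by (1,3)→{3,6}; (2,6)→{4,6}; (3,2)→{1,2,3}; (5,1)→{1,2}; (6,4)→{2,4,6}. Safe: 5. Place at column 5.
Columns [3, 6, 2, 5, 1, 4], r−c [-2, -4, 1, -1, 4, 2], r+c [4, 8, 5, 9, 6, 10] are all distinct, so no two queens attack.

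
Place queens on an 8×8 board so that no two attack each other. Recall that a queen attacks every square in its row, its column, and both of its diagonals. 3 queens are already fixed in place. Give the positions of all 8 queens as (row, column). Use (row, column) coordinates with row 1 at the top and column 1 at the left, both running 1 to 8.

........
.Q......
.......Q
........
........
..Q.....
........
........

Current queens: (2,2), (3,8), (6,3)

(1,4) (2,2) (3,8) (4,6) (5,1) (6,3) (7,5) (8,7)

Row 1: attacked by (2,2)→{1,2,3}; (3,8)→{6,8}; (6,3)→{3,8}. Safe: 4, 5, 7. Place at column 4.
Row 4: attacked by (1,4)→{1,4,7}; (2,2)→{2,4}; (3,8)→{7,8}; (6,3)→{1,3,5}. Safe: 6. Place at column 6.
Row 5: attacked by (1,4)→{4,8}; (2,2)→{2,5}; (3,8)→{6,8}; (4,6)→{5,6,7}; (6,3)→{2,3,4}. Safe: 1. Place at column 1.
Row 7: attacked by (1,4)→{4}; (2,2)→{2,7}; (3,8)→{4,8}; (4,6)→{3,6}; (5,1)→{1,3}; (6,3)→{2,3,4}. Safe: 5. Place at column 5.
Row 8: attacked by (1,4)→{4}; (2,2)→{2,8}; (3,8)→{3,8}; (4,6)→{2,6}; (5,1)→{1,4}; (6,3)→{1,3,5}; (7,5)→{4,5,6}. Safe: 7. Place at column 7.
Columns [4, 2, 8, 6, 1, 3, 5, 7], r−c [-3, 0, -5, -2, 4, 3, 2, 1], r+c [5, 4, 11, 10, 6, 9, 12, 15] are all distinct, so no two queens attack.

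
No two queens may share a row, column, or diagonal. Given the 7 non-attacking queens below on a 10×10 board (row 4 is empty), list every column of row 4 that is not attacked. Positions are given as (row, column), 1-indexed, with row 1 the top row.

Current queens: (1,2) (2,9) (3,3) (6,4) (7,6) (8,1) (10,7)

columns 8, 10

(1,2) attacks row 4 at column 2 and diagonals 5.
(2,9) attacks row 4 at column 9 and diagonals 7.
(3,3) attacks row 4 at column 3 and diagonals 2, 4.
(6,4) attacks row 4 at column 4 and diagonals 2, 6.
(7,6) attacks row 4 at column 6 and diagonals 3, 9.
(8,1) attacks row 4 at column 1 and diagonals 5.
(10,7) attacks row 4 at column 7 and diagonals 1.
Attacked columns: {1, 2, 3, 4, 5, 6, 7, 9}. Safe: {8, 10}.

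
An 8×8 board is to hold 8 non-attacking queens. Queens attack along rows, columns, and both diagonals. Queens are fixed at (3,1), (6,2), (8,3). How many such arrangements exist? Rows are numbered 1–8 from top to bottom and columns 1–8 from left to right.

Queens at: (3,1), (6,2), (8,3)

Branch on row 1: col 4 → 2; col 5 → 0; col 6 → 1; col 8 → 0.
Sum: 2 + 0 + 1 + 0 = 3.

3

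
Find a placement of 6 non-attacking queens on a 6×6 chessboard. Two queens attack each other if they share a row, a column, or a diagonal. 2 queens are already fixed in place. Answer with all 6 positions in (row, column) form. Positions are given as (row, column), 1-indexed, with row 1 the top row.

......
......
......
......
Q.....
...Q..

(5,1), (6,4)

Row 1: attacked by (5,1)→{1,5}; (6,4)→{4}. Safe: 2, 3, 6. Place at column 3.
Row 2: attacked by (1,3)→{2,3,4}; (5,1)→{1,4}; (6,4)→{4}. Safe: 5, 6. Place at column 6.
Row 3: attacked by (1,3)→{1,3,5}; (2,6)→{5,6}; (5,1)→{1,3}; (6,4)→{1,4}. Safe: 2. Place at column 2.
Row 4: attacked by (1,3)→{3,6}; (2,6)→{4,6}; (3,2)→{1,2,3}; (5,1)→{1,2}; (6,4)→{2,4,6}. Safe: 5. Place at column 5.
Columns [3, 6, 2, 5, 1, 4], r−c [-2, -4, 1, -1, 4, 2], r+c [4, 8, 5, 9, 6, 10] are all distinct, so no two queens attack.

(1,3) (2,6) (3,2) (4,5) (5,1) (6,4)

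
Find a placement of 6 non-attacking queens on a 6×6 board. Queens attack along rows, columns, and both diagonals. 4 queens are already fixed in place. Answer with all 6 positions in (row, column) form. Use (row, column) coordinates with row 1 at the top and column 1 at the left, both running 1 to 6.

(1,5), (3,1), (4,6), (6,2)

Row 2: attacked by (1,5)→{4,5,6}; (3,1)→{1,2}; (4,6)→{4,6}; (6,2)→{2,6}. Safe: 3. Place at column 3.
Row 5: attacked by (1,5)→{1,5}; (2,3)→{3,6}; (3,1)→{1,3}; (4,6)→{5,6}; (6,2)→{1,2,3}. Safe: 4. Place at column 4.
Columns [5, 3, 1, 6, 4, 2], r−c [-4, -1, 2, -2, 1, 4], r+c [6, 5, 4, 10, 9, 8] are all distinct, so no two queens attack.

(1,5) (2,3) (3,1) (4,6) (5,4) (6,2)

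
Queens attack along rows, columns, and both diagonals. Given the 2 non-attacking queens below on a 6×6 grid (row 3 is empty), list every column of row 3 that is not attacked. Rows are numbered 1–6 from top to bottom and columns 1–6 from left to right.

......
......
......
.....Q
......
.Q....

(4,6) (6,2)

(4,6) attacks row 3 at column 6 and diagonals 5.
(6,2) attacks row 3 at column 2 and diagonals 5.
Attacked columns: {2, 5, 6}. Safe: {1, 3, 4}.

columns 1, 3, 4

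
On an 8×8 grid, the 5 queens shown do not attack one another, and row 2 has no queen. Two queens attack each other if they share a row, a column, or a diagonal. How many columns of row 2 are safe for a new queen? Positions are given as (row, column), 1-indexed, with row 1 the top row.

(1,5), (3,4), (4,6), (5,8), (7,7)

1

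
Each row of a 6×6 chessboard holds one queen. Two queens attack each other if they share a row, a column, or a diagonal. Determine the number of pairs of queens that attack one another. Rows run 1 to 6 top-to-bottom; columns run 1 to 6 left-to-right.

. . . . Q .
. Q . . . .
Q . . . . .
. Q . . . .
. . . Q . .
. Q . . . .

Same column: (2,2)–(4,2) (column 2); (2,2)–(6,2) (column 2); (4,2)–(6,2) (column 2).
Same diagonal: (1,5)–(4,2) (|1−4| = |5−2| = 3); (2,2)–(3,1) (|2−3| = |2−1| = 1); (3,1)–(4,2) (|3−4| = |1−2| = 1).
Total attacking pairs: 6.

6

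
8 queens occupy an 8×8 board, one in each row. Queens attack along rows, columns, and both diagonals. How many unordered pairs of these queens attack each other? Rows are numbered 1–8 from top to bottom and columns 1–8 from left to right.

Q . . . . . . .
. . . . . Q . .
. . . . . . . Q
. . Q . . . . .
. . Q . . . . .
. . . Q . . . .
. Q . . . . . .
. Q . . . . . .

Same column: (4,3)–(5,3) (column 3); (7,2)–(8,2) (column 2).
Same diagonal: (2,6)–(5,3) (|2−5| = |6−3| = 3); (5,3)–(6,4) (|5−6| = |3−4| = 1); (6,4)–(8,2) (|6−8| = |4−2| = 2).
Total attacking pairs: 5.

5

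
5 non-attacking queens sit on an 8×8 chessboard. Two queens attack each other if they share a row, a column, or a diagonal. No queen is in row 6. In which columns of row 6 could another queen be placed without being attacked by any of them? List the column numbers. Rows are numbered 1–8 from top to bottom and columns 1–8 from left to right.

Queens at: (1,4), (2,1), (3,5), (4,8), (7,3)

(1,4) attacks row 6 at column 4.
(2,1) attacks row 6 at column 1 and diagonals 5.
(3,5) attacks row 6 at column 5 and diagonals 2, 8.
(4,8) attacks row 6 at column 8 and diagonals 6.
(7,3) attacks row 6 at column 3 and diagonals 2, 4.
Attacked columns: {1, 2, 3, 4, 5, 6, 8}. Safe: {7}.

columns 7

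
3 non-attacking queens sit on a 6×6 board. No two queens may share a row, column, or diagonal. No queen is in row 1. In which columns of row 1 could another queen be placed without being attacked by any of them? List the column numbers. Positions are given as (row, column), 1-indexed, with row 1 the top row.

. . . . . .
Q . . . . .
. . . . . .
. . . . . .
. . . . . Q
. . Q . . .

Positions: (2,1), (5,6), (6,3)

columns 4, 5

(2,1) attacks row 1 at column 1 and diagonals 2.
(5,6) attacks row 1 at column 6 and diagonals 2.
(6,3) attacks row 1 at column 3.
Attacked columns: {1, 2, 3, 6}. Safe: {4, 5}.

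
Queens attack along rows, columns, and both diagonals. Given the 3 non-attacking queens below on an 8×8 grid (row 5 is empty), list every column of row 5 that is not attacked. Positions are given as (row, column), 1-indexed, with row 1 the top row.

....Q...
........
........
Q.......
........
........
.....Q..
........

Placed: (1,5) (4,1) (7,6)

columns 3, 7

(1,5) attacks row 5 at column 5 and diagonals 1.
(4,1) attacks row 5 at column 1 and diagonals 2.
(7,6) attacks row 5 at column 6 and diagonals 4, 8.
Attacked columns: {1, 2, 4, 5, 6, 8}. Safe: {3, 7}.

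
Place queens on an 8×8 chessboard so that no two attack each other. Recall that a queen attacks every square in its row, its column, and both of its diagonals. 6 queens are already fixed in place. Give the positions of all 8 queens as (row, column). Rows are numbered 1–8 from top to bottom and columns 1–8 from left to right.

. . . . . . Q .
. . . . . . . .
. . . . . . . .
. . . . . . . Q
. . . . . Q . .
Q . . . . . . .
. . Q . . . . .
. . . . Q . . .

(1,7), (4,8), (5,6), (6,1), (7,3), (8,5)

Row 2: attacked by (1,7)→{6,7,8}; (4,8)→{6,8}; (5,6)→{3,6}; (6,1)→{1,5}; (7,3)→{3,8}; (8,5)→{5}. Safe: 2, 4. Place at column 4.
Row 3: attacked by (1,7)→{5,7}; (2,4)→{3,4,5}; (4,8)→{7,8}; (5,6)→{4,6,8}; (6,1)→{1,4}; (7,3)→{3,7}; (8,5)→{5}. Safe: 2. Place at column 2.
Columns [7, 4, 2, 8, 6, 1, 3, 5], r−c [-6, -2, 1, -4, -1, 5, 4, 3], r+c [8, 6, 5, 12, 11, 7, 10, 13] are all distinct, so no two queens attack.

(1,7) (2,4) (3,2) (4,8) (5,6) (6,1) (7,3) (8,5)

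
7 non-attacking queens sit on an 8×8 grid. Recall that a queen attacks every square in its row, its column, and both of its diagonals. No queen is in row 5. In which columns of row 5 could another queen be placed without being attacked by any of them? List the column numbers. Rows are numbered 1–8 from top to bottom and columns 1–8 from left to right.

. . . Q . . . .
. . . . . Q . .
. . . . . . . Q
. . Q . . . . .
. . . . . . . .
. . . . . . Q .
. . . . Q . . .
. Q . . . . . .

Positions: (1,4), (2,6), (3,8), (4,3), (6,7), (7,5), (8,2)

columns 1

(1,4) attacks row 5 at column 4 and diagonals 8.
(2,6) attacks row 5 at column 6 and diagonals 3.
(3,8) attacks row 5 at column 8 and diagonals 6.
(4,3) attacks row 5 at column 3 and diagonals 2, 4.
(6,7) attacks row 5 at column 7 and diagonals 6, 8.
(7,5) attacks row 5 at column 5 and diagonals 3, 7.
(8,2) attacks row 5 at column 2 and diagonals 5.
Attacked columns: {2, 3, 4, 5, 6, 7, 8}. Safe: {1}.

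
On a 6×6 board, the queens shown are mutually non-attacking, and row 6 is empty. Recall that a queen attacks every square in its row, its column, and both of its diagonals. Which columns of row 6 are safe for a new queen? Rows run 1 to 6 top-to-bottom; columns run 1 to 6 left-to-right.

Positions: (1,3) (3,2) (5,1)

columns 4, 6

(1,3) attacks row 6 at column 3.
(3,2) attacks row 6 at column 2 and diagonals 5.
(5,1) attacks row 6 at column 1 and diagonals 2.
Attacked columns: {1, 2, 3, 5}. Safe: {4, 6}.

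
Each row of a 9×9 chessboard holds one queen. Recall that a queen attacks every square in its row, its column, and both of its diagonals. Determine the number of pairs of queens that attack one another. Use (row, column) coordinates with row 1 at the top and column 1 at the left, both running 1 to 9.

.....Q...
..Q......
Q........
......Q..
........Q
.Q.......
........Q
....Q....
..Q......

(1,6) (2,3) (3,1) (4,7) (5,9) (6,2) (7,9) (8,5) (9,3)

2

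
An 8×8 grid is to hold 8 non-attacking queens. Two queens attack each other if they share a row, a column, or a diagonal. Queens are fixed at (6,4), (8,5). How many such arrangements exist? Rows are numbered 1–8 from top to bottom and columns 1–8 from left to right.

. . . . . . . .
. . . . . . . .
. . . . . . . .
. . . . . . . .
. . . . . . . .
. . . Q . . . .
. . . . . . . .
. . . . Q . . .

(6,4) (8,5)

Branch on row 1: col 1 → 1; col 2 → 1; col 3 → 2; col 6 → 0; col 7 → 2; col 8 → 0.
Sum: 1 + 1 + 2 + 0 + 2 + 0 = 6.

6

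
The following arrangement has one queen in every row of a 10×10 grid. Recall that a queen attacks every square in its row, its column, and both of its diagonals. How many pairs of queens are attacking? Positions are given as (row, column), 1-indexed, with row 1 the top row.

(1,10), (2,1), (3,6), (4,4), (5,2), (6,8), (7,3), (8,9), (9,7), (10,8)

2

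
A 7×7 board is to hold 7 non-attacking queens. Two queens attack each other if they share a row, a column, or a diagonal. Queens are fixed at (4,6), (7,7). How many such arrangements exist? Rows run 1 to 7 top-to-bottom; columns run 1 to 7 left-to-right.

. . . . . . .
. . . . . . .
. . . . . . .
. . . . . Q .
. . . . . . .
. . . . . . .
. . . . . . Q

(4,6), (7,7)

Branch on row 1: col 2 → 0; col 4 → 0; col 5 → 1.
Sum: 0 + 0 + 1 = 1.

1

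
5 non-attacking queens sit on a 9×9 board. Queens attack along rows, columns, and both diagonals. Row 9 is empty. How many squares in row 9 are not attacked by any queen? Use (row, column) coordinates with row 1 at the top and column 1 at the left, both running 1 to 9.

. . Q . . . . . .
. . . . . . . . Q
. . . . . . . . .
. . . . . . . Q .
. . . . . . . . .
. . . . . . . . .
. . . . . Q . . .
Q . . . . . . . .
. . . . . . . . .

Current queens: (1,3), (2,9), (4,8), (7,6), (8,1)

2

(1,3) attacks row 9 at column 3.
(2,9) attacks row 9 at column 9 and diagonals 2.
(4,8) attacks row 9 at column 8 and diagonals 3.
(7,6) attacks row 9 at column 6 and diagonals 4, 8.
(8,1) attacks row 9 at column 1 and diagonals 2.
Attacked columns: {1, 2, 3, 4, 6, 8, 9}. Safe: {5, 7}.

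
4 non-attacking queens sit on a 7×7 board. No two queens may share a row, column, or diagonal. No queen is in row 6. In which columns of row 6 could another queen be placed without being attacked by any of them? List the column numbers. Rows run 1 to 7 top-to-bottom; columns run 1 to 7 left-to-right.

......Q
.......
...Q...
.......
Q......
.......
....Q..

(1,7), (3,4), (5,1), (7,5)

(1,7) attacks row 6 at column 7 and diagonals 2.
(3,4) attacks row 6 at column 4 and diagonals 1, 7.
(5,1) attacks row 6 at column 1 and diagonals 2.
(7,5) attacks row 6 at column 5 and diagonals 4, 6.
Attacked columns: {1, 2, 4, 5, 6, 7}. Safe: {3}.

columns 3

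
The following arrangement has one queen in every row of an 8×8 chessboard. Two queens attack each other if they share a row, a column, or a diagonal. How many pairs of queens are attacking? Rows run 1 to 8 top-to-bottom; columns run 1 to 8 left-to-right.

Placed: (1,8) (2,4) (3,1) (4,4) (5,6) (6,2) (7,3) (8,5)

3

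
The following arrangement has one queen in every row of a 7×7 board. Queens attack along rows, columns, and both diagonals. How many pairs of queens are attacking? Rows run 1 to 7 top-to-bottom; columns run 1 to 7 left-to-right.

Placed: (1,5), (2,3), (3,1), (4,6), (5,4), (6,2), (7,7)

0

All columns are distinct and no two queens satisfy |Δrow| = |Δcol|, so no pair attacks.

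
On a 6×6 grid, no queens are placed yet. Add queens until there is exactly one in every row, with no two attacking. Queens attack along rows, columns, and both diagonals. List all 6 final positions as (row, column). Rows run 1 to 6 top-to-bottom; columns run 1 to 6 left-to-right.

(1,2) (2,4) (3,6) (4,1) (5,3) (6,5)

Row 1: Safe: 1, 2, 3, 4, 5, 6. Place at column 2.
Row 2: attacked by (1,2)→{1,2,3}. Safe: 4, 5, 6. Place at column 4.
Row 3: attacked by (1,2)→{2,4}; (2,4)→{3,4,5}. Safe: 1, 6. Place at column 6.
Row 4: attacked by (1,2)→{2,5}; (2,4)→{2,4,6}; (3,6)→{5,6}. Safe: 1, 3. Place at column 1.
Row 5: attacked by (1,2)→{2,6}; (2,4)→{1,4}; (3,6)→{4,6}; (4,1)→{1,2}. Safe: 3, 5. Place at column 3.
Row 6: attacked by (1,2)→{2}; (2,4)→{4}; (3,6)→{3,6}; (4,1)→{1,3}; (5,3)→{2,3,4}. Safe: 5. Place at column 5.
Columns [2, 4, 6, 1, 3, 5], r−c [-1, -2, -3, 3, 2, 1], r+c [3, 6, 9, 5, 8, 11] are all distinct, so no two queens attack.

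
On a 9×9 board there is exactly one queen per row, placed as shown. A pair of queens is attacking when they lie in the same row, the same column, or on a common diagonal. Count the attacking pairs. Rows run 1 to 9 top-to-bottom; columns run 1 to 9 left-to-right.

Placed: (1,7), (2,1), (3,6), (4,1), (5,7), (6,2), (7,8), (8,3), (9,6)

6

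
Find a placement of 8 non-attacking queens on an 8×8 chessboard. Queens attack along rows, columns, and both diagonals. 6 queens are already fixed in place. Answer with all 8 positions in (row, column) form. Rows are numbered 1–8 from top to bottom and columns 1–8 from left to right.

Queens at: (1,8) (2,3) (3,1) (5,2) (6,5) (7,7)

Row 4: attacked by (1,8)→{5,8}; (2,3)→{1,3,5}; (3,1)→{1,2}; (5,2)→{1,2,3}; (6,5)→{3,5,7}; (7,7)→{4,7}. Safe: 6. Place at column 6.
Row 8: attacked by (1,8)→{1,8}; (2,3)→{3}; (3,1)→{1,6}; (4,6)→{2,6}; (5,2)→{2,5}; (6,5)→{3,5,7}; (7,7)→{6,7,8}. Safe: 4. Place at column 4.
Columns [8, 3, 1, 6, 2, 5, 7, 4], r−c [-7, -1, 2, -2, 3, 1, 0, 4], r+c [9, 5, 4, 10, 7, 11, 14, 12] are all distinct, so no two queens attack.

(1,8) (2,3) (3,1) (4,6) (5,2) (6,5) (7,7) (8,4)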